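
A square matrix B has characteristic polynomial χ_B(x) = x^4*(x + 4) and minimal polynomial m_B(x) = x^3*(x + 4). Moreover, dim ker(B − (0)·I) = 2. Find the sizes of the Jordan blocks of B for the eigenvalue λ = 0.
Block sizes for λ = 0: [3, 1]

Step 1 — from the characteristic polynomial, algebraic multiplicity of λ = 0 is 4. From dim ker(B − (0)·I) = 2, there are exactly 2 Jordan blocks for λ = 0.
Step 2 — from the minimal polynomial, the factor (x − 0)^3 tells us the largest block for λ = 0 has size 3.
Step 3 — with total size 4, 2 blocks, and largest block 3, the block sizes (in nonincreasing order) are [3, 1].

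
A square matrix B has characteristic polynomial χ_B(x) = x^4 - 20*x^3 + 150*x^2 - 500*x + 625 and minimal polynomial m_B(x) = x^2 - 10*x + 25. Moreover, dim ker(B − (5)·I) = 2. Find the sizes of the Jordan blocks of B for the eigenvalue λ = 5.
Block sizes for λ = 5: [2, 2]

Step 1 — from the characteristic polynomial, algebraic multiplicity of λ = 5 is 4. From dim ker(B − (5)·I) = 2, there are exactly 2 Jordan blocks for λ = 5.
Step 2 — from the minimal polynomial, the factor (x − 5)^2 tells us the largest block for λ = 5 has size 2.
Step 3 — with total size 4, 2 blocks, and largest block 2, the block sizes (in nonincreasing order) are [2, 2].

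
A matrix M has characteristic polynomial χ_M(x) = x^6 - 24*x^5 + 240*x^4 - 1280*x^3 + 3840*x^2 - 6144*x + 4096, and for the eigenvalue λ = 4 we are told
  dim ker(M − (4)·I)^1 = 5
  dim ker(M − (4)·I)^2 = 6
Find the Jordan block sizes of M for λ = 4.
Block sizes for λ = 4: [2, 1, 1, 1, 1]

From the dimensions of kernels of powers, the number of Jordan blocks of size at least j is d_j − d_{j−1} where d_j = dim ker(N^j) (with d_0 = 0). Computing the differences gives [5, 1].
The number of blocks of size exactly k is (#blocks of size ≥ k) − (#blocks of size ≥ k + 1), so the partition is: 4 block(s) of size 1, 1 block(s) of size 2.
In nonincreasing order the block sizes are [2, 1, 1, 1, 1].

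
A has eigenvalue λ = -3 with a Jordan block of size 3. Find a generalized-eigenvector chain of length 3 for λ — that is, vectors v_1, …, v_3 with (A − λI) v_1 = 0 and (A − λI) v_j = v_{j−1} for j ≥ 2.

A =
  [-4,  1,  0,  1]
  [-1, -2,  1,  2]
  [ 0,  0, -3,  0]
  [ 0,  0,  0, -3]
A Jordan chain for λ = -3 of length 3:
v_1 = (1, 1, 0, 0)ᵀ
v_2 = (0, 1, 0, 0)ᵀ
v_3 = (0, 0, 1, 0)ᵀ

Let N = A − (-3)·I. We want v_3 with N^3 v_3 = 0 but N^2 v_3 ≠ 0; then v_{j-1} := N · v_j for j = 3, …, 2.

Pick v_3 = (0, 0, 1, 0)ᵀ.
Then v_2 = N · v_3 = (0, 1, 0, 0)ᵀ.
Then v_1 = N · v_2 = (1, 1, 0, 0)ᵀ.

Sanity check: (A − (-3)·I) v_1 = (0, 0, 0, 0)ᵀ = 0. ✓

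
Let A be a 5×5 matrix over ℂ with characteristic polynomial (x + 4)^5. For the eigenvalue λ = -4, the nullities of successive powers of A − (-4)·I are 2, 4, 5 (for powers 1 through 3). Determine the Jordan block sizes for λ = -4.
Block sizes for λ = -4: [3, 2]

From the dimensions of kernels of powers, the number of Jordan blocks of size at least j is d_j − d_{j−1} where d_j = dim ker(N^j) (with d_0 = 0). Computing the differences gives [2, 2, 1].
The number of blocks of size exactly k is (#blocks of size ≥ k) − (#blocks of size ≥ k + 1), so the partition is: 1 block(s) of size 2, 1 block(s) of size 3.
In nonincreasing order the block sizes are [3, 2].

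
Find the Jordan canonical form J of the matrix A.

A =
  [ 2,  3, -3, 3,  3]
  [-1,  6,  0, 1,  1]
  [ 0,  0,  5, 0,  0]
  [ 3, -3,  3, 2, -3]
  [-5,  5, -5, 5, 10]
J_3(5) ⊕ J_1(5) ⊕ J_1(5)

The characteristic polynomial is
  det(x·I − A) = x^5 - 25*x^4 + 250*x^3 - 1250*x^2 + 3125*x - 3125 = (x - 5)^5

Eigenvalues and multiplicities (the geometric multiplicity of λ is n − rank(A − λI), which equals the number of Jordan blocks for λ):
  λ = 5: algebraic multiplicity = 5, geometric multiplicity = 3

Determining the block sizes for each eigenvalue:
  λ = 5: with am = 5 and gm = 3, the partition is not yet determined (e.g. several partitions of 5 into 3 parts exist). Let N = A − (5)·I. Computing rank(N^1) = 2, rank(N^2) = 1, rank(N^3) = 0; the number of blocks of size ≥ j is rank(N^{j−1}) − rank(N^j), giving [3, 1, 1]. So we have 1 block(s) of size 3, 2 block(s) of size 1 → block sizes [3, 1, 1]

Assembling the blocks gives a Jordan form
J =
  [5, 1, 0, 0, 0]
  [0, 5, 1, 0, 0]
  [0, 0, 5, 0, 0]
  [0, 0, 0, 5, 0]
  [0, 0, 0, 0, 5]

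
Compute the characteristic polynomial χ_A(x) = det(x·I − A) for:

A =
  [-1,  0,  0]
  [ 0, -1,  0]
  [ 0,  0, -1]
x^3 + 3*x^2 + 3*x + 1

Expanding det(x·I − A) (e.g. by cofactor expansion or by noting that A is similar to its Jordan form J, which has the same characteristic polynomial as A) gives
  χ_A(x) = x^3 + 3*x^2 + 3*x + 1
which factors as (x + 1)^3. The eigenvalues (with algebraic multiplicities) are λ = -1 with multiplicity 3.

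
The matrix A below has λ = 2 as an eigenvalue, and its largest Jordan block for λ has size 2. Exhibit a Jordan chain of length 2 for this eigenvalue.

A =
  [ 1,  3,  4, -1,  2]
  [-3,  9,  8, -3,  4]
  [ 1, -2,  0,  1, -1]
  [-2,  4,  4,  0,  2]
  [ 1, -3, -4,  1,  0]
A Jordan chain for λ = 2 of length 2:
v_1 = (-1, -3, 1, -2, 1)ᵀ
v_2 = (1, 0, 0, 0, 0)ᵀ

Let N = A − (2)·I. We want v_2 with N^2 v_2 = 0 but N^1 v_2 ≠ 0; then v_{j-1} := N · v_j for j = 2, …, 2.

Pick v_2 = (1, 0, 0, 0, 0)ᵀ.
Then v_1 = N · v_2 = (-1, -3, 1, -2, 1)ᵀ.

Sanity check: (A − (2)·I) v_1 = (0, 0, 0, 0, 0)ᵀ = 0. ✓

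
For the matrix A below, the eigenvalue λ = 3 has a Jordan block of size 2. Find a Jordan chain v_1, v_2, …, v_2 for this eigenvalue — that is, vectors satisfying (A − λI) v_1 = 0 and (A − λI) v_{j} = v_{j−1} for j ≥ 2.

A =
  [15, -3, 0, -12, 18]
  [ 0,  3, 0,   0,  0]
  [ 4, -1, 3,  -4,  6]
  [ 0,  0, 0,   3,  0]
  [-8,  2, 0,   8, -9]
A Jordan chain for λ = 3 of length 2:
v_1 = (12, 0, 4, 0, -8)ᵀ
v_2 = (1, 0, 0, 0, 0)ᵀ

Let N = A − (3)·I. We want v_2 with N^2 v_2 = 0 but N^1 v_2 ≠ 0; then v_{j-1} := N · v_j for j = 2, …, 2.

Pick v_2 = (1, 0, 0, 0, 0)ᵀ.
Then v_1 = N · v_2 = (12, 0, 4, 0, -8)ᵀ.

Sanity check: (A − (3)·I) v_1 = (0, 0, 0, 0, 0)ᵀ = 0. ✓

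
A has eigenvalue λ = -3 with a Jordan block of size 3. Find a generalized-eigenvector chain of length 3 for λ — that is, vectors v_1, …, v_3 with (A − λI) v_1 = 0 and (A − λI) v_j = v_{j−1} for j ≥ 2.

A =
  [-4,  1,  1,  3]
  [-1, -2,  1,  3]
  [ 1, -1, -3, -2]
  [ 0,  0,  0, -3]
A Jordan chain for λ = -3 of length 3:
v_1 = (1, 1, 0, 0)ᵀ
v_2 = (-1, -1, 1, 0)ᵀ
v_3 = (1, 0, 0, 0)ᵀ

Let N = A − (-3)·I. We want v_3 with N^3 v_3 = 0 but N^2 v_3 ≠ 0; then v_{j-1} := N · v_j for j = 3, …, 2.

Pick v_3 = (1, 0, 0, 0)ᵀ.
Then v_2 = N · v_3 = (-1, -1, 1, 0)ᵀ.
Then v_1 = N · v_2 = (1, 1, 0, 0)ᵀ.

Sanity check: (A − (-3)·I) v_1 = (0, 0, 0, 0)ᵀ = 0. ✓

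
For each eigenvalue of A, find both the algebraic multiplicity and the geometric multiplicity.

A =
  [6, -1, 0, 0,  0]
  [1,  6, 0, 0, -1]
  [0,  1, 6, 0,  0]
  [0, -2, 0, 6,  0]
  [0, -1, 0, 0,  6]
λ = 6: alg = 5, geom = 3

Step 1 — factor the characteristic polynomial to read off the algebraic multiplicities:
  χ_A(x) = (x - 6)^5

Step 2 — compute geometric multiplicities via the rank-nullity identity g(λ) = n − rank(A − λI):
  rank(A − (6)·I) = 2, so dim ker(A − (6)·I) = n − 2 = 3

Summary:
  λ = 6: algebraic multiplicity = 5, geometric multiplicity = 3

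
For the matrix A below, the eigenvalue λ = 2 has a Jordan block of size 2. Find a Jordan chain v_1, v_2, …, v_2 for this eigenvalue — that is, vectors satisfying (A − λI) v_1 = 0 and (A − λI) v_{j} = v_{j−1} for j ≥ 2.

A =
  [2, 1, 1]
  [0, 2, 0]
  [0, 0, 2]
A Jordan chain for λ = 2 of length 2:
v_1 = (1, 0, 0)ᵀ
v_2 = (0, 1, 0)ᵀ

Let N = A − (2)·I. We want v_2 with N^2 v_2 = 0 but N^1 v_2 ≠ 0; then v_{j-1} := N · v_j for j = 2, …, 2.

Pick v_2 = (0, 1, 0)ᵀ.
Then v_1 = N · v_2 = (1, 0, 0)ᵀ.

Sanity check: (A − (2)·I) v_1 = (0, 0, 0)ᵀ = 0. ✓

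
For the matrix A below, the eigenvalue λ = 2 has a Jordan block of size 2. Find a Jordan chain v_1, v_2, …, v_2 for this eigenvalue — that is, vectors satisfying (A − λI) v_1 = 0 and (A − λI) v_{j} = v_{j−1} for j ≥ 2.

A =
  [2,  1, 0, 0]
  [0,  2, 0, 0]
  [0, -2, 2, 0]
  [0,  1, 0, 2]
A Jordan chain for λ = 2 of length 2:
v_1 = (1, 0, -2, 1)ᵀ
v_2 = (0, 1, 0, 0)ᵀ

Let N = A − (2)·I. We want v_2 with N^2 v_2 = 0 but N^1 v_2 ≠ 0; then v_{j-1} := N · v_j for j = 2, …, 2.

Pick v_2 = (0, 1, 0, 0)ᵀ.
Then v_1 = N · v_2 = (1, 0, -2, 1)ᵀ.

Sanity check: (A − (2)·I) v_1 = (0, 0, 0, 0)ᵀ = 0. ✓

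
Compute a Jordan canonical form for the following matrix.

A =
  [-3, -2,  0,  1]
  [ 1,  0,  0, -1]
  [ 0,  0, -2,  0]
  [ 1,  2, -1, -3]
J_3(-2) ⊕ J_1(-2)

The characteristic polynomial is
  det(x·I − A) = x^4 + 8*x^3 + 24*x^2 + 32*x + 16 = (x + 2)^4

Eigenvalues and multiplicities (the geometric multiplicity of λ is n − rank(A − λI), which equals the number of Jordan blocks for λ):
  λ = -2: algebraic multiplicity = 4, geometric multiplicity = 2

Determining the block sizes for each eigenvalue:
  λ = -2: with am = 4 and gm = 2, the partition is not yet determined (e.g. several partitions of 4 into 2 parts exist). Let N = A − (-2)·I. Computing rank(N^1) = 2, rank(N^2) = 1, rank(N^3) = 0; the number of blocks of size ≥ j is rank(N^{j−1}) − rank(N^j), giving [2, 1, 1]. So we have 1 block(s) of size 3, 1 block(s) of size 1 → block sizes [3, 1]

Assembling the blocks gives a Jordan form
J =
  [-2,  1,  0,  0]
  [ 0, -2,  1,  0]
  [ 0,  0, -2,  0]
  [ 0,  0,  0, -2]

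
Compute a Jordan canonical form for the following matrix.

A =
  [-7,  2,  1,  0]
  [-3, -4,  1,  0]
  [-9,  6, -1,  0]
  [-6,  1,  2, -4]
J_3(-4) ⊕ J_1(-4)

The characteristic polynomial is
  det(x·I − A) = x^4 + 16*x^3 + 96*x^2 + 256*x + 256 = (x + 4)^4

Eigenvalues and multiplicities (the geometric multiplicity of λ is n − rank(A − λI), which equals the number of Jordan blocks for λ):
  λ = -4: algebraic multiplicity = 4, geometric multiplicity = 2

Determining the block sizes for each eigenvalue:
  λ = -4: with am = 4 and gm = 2, the partition is not yet determined (e.g. several partitions of 4 into 2 parts exist). Let N = A − (-4)·I. Computing rank(N^1) = 2, rank(N^2) = 1, rank(N^3) = 0; the number of blocks of size ≥ j is rank(N^{j−1}) − rank(N^j), giving [2, 1, 1]. So we have 1 block(s) of size 3, 1 block(s) of size 1 → block sizes [3, 1]

Assembling the blocks gives a Jordan form
J =
  [-4,  1,  0,  0]
  [ 0, -4,  1,  0]
  [ 0,  0, -4,  0]
  [ 0,  0,  0, -4]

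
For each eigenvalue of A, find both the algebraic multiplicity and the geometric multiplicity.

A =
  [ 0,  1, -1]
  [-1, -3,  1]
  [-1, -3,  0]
λ = -1: alg = 3, geom = 1

Step 1 — factor the characteristic polynomial to read off the algebraic multiplicities:
  χ_A(x) = (x + 1)^3

Step 2 — compute geometric multiplicities via the rank-nullity identity g(λ) = n − rank(A − λI):
  rank(A − (-1)·I) = 2, so dim ker(A − (-1)·I) = n − 2 = 1

Summary:
  λ = -1: algebraic multiplicity = 3, geometric multiplicity = 1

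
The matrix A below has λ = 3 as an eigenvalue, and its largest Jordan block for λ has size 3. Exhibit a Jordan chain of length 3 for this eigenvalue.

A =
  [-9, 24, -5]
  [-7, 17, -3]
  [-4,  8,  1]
A Jordan chain for λ = 3 of length 3:
v_1 = (-4, -2, 0)ᵀ
v_2 = (-12, -7, -4)ᵀ
v_3 = (1, 0, 0)ᵀ

Let N = A − (3)·I. We want v_3 with N^3 v_3 = 0 but N^2 v_3 ≠ 0; then v_{j-1} := N · v_j for j = 3, …, 2.

Pick v_3 = (1, 0, 0)ᵀ.
Then v_2 = N · v_3 = (-12, -7, -4)ᵀ.
Then v_1 = N · v_2 = (-4, -2, 0)ᵀ.

Sanity check: (A − (3)·I) v_1 = (0, 0, 0)ᵀ = 0. ✓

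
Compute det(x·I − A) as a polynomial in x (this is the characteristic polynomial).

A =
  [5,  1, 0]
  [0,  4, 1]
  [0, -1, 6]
x^3 - 15*x^2 + 75*x - 125

Expanding det(x·I − A) (e.g. by cofactor expansion or by noting that A is similar to its Jordan form J, which has the same characteristic polynomial as A) gives
  χ_A(x) = x^3 - 15*x^2 + 75*x - 125
which factors as (x - 5)^3. The eigenvalues (with algebraic multiplicities) are λ = 5 with multiplicity 3.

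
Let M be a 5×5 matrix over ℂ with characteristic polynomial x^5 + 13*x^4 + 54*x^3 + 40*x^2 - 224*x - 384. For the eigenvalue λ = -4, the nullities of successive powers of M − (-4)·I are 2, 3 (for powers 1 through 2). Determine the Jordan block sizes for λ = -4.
Block sizes for λ = -4: [2, 1]

From the dimensions of kernels of powers, the number of Jordan blocks of size at least j is d_j − d_{j−1} where d_j = dim ker(N^j) (with d_0 = 0). Computing the differences gives [2, 1].
The number of blocks of size exactly k is (#blocks of size ≥ k) − (#blocks of size ≥ k + 1), so the partition is: 1 block(s) of size 1, 1 block(s) of size 2.
In nonincreasing order the block sizes are [2, 1].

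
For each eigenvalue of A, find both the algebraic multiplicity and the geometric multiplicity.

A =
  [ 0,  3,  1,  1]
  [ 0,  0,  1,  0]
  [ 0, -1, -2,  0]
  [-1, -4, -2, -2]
λ = -1: alg = 4, geom = 2

Step 1 — factor the characteristic polynomial to read off the algebraic multiplicities:
  χ_A(x) = (x + 1)^4

Step 2 — compute geometric multiplicities via the rank-nullity identity g(λ) = n − rank(A − λI):
  rank(A − (-1)·I) = 2, so dim ker(A − (-1)·I) = n − 2 = 2

Summary:
  λ = -1: algebraic multiplicity = 4, geometric multiplicity = 2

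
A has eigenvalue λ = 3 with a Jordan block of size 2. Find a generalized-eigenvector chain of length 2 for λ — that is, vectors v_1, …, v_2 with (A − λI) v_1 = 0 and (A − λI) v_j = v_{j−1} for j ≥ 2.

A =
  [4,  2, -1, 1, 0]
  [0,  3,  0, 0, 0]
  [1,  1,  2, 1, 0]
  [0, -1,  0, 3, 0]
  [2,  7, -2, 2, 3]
A Jordan chain for λ = 3 of length 2:
v_1 = (1, 0, 1, 0, 2)ᵀ
v_2 = (1, 0, 0, 0, 0)ᵀ

Let N = A − (3)·I. We want v_2 with N^2 v_2 = 0 but N^1 v_2 ≠ 0; then v_{j-1} := N · v_j for j = 2, …, 2.

Pick v_2 = (1, 0, 0, 0, 0)ᵀ.
Then v_1 = N · v_2 = (1, 0, 1, 0, 2)ᵀ.

Sanity check: (A − (3)·I) v_1 = (0, 0, 0, 0, 0)ᵀ = 0. ✓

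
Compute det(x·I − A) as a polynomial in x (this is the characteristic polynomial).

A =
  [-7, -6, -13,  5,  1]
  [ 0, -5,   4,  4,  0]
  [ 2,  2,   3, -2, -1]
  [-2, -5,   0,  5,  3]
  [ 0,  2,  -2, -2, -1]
x^5 + 5*x^4 + 10*x^3 + 10*x^2 + 5*x + 1

Expanding det(x·I − A) (e.g. by cofactor expansion or by noting that A is similar to its Jordan form J, which has the same characteristic polynomial as A) gives
  χ_A(x) = x^5 + 5*x^4 + 10*x^3 + 10*x^2 + 5*x + 1
which factors as (x + 1)^5. The eigenvalues (with algebraic multiplicities) are λ = -1 with multiplicity 5.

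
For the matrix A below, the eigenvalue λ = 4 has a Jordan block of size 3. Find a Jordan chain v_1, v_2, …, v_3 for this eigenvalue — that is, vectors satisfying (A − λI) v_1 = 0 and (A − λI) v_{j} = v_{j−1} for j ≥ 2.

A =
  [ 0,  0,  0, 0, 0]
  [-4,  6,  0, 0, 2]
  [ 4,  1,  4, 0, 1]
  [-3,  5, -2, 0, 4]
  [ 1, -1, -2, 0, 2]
A Jordan chain for λ = 4 of length 3:
v_1 = (0, -4, -2, 0, 4)ᵀ
v_2 = (0, 0, 0, -2, -2)ᵀ
v_3 = (0, 0, 1, 0, 0)ᵀ

Let N = A − (4)·I. We want v_3 with N^3 v_3 = 0 but N^2 v_3 ≠ 0; then v_{j-1} := N · v_j for j = 3, …, 2.

Pick v_3 = (0, 0, 1, 0, 0)ᵀ.
Then v_2 = N · v_3 = (0, 0, 0, -2, -2)ᵀ.
Then v_1 = N · v_2 = (0, -4, -2, 0, 4)ᵀ.

Sanity check: (A − (4)·I) v_1 = (0, 0, 0, 0, 0)ᵀ = 0. ✓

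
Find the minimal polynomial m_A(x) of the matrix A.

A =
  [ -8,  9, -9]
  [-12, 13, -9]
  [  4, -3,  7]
x^2 - 8*x + 16

The characteristic polynomial is χ_A(x) = (x - 4)^3, so the eigenvalues are known. The minimal polynomial is
  m_A(x) = Π_λ (x − λ)^{k_λ}
where k_λ is the size of the *largest* Jordan block for λ (equivalently, the smallest k with (A − λI)^k v = 0 for every generalised eigenvector v of λ).

  λ = 4: largest Jordan block has size 2, contributing (x − 4)^2

So m_A(x) = (x - 4)^2 = x^2 - 8*x + 16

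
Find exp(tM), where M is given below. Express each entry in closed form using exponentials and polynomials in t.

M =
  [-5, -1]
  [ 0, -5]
e^{tM} =
  [exp(-5*t), -t*exp(-5*t)]
  [0, exp(-5*t)]

Strategy: write M = P · J · P⁻¹ where J is a Jordan canonical form, so e^{tM} = P · e^{tJ} · P⁻¹, and e^{tJ} can be computed block-by-block.

M has Jordan form
J =
  [-5,  1]
  [ 0, -5]
(up to reordering of blocks).

Per-block formulas:
  For a 2×2 Jordan block J_2(-5): exp(t · J_2(-5)) = e^(-5t)·(I + t·N), where N is the 2×2 nilpotent shift.

After assembling e^{tJ} and conjugating by P, we get:

e^{tM} =
  [exp(-5*t), -t*exp(-5*t)]
  [0, exp(-5*t)]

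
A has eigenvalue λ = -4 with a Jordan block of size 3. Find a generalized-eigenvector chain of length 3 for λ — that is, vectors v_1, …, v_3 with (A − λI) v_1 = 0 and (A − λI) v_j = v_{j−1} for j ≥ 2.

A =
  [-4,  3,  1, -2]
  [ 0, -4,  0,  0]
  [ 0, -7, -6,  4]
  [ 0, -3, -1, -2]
A Jordan chain for λ = -4 of length 3:
v_1 = (-1, 0, 2, 1)ᵀ
v_2 = (3, 0, -7, -3)ᵀ
v_3 = (0, 1, 0, 0)ᵀ

Let N = A − (-4)·I. We want v_3 with N^3 v_3 = 0 but N^2 v_3 ≠ 0; then v_{j-1} := N · v_j for j = 3, …, 2.

Pick v_3 = (0, 1, 0, 0)ᵀ.
Then v_2 = N · v_3 = (3, 0, -7, -3)ᵀ.
Then v_1 = N · v_2 = (-1, 0, 2, 1)ᵀ.

Sanity check: (A − (-4)·I) v_1 = (0, 0, 0, 0)ᵀ = 0. ✓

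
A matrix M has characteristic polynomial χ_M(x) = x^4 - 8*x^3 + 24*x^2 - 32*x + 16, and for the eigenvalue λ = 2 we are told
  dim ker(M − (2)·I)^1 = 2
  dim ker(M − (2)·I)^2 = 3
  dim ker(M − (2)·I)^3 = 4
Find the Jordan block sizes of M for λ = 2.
Block sizes for λ = 2: [3, 1]

From the dimensions of kernels of powers, the number of Jordan blocks of size at least j is d_j − d_{j−1} where d_j = dim ker(N^j) (with d_0 = 0). Computing the differences gives [2, 1, 1].
The number of blocks of size exactly k is (#blocks of size ≥ k) − (#blocks of size ≥ k + 1), so the partition is: 1 block(s) of size 1, 1 block(s) of size 3.
In nonincreasing order the block sizes are [3, 1].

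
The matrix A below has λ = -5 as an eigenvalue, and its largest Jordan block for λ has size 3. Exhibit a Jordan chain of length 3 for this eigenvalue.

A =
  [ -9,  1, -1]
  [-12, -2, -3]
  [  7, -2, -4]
A Jordan chain for λ = -5 of length 3:
v_1 = (-3, -9, 3)ᵀ
v_2 = (-4, -12, 7)ᵀ
v_3 = (1, 0, 0)ᵀ

Let N = A − (-5)·I. We want v_3 with N^3 v_3 = 0 but N^2 v_3 ≠ 0; then v_{j-1} := N · v_j for j = 3, …, 2.

Pick v_3 = (1, 0, 0)ᵀ.
Then v_2 = N · v_3 = (-4, -12, 7)ᵀ.
Then v_1 = N · v_2 = (-3, -9, 3)ᵀ.

Sanity check: (A − (-5)·I) v_1 = (0, 0, 0)ᵀ = 0. ✓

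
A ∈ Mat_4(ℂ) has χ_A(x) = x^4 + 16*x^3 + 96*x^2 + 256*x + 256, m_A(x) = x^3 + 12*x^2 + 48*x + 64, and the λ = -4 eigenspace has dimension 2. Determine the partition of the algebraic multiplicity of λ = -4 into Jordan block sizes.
Block sizes for λ = -4: [3, 1]

Step 1 — from the characteristic polynomial, algebraic multiplicity of λ = -4 is 4. From dim ker(A − (-4)·I) = 2, there are exactly 2 Jordan blocks for λ = -4.
Step 2 — from the minimal polynomial, the factor (x + 4)^3 tells us the largest block for λ = -4 has size 3.
Step 3 — with total size 4, 2 blocks, and largest block 3, the block sizes (in nonincreasing order) are [3, 1].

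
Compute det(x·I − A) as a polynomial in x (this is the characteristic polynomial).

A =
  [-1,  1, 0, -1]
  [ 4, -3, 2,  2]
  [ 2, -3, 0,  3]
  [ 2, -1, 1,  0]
x^4 + 4*x^3 + 6*x^2 + 4*x + 1

Expanding det(x·I − A) (e.g. by cofactor expansion or by noting that A is similar to its Jordan form J, which has the same characteristic polynomial as A) gives
  χ_A(x) = x^4 + 4*x^3 + 6*x^2 + 4*x + 1
which factors as (x + 1)^4. The eigenvalues (with algebraic multiplicities) are λ = -1 with multiplicity 4.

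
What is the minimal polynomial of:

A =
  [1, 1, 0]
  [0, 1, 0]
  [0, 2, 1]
x^2 - 2*x + 1

The characteristic polynomial is χ_A(x) = (x - 1)^3, so the eigenvalues are known. The minimal polynomial is
  m_A(x) = Π_λ (x − λ)^{k_λ}
where k_λ is the size of the *largest* Jordan block for λ (equivalently, the smallest k with (A − λI)^k v = 0 for every generalised eigenvector v of λ).

  λ = 1: largest Jordan block has size 2, contributing (x − 1)^2

So m_A(x) = (x - 1)^2 = x^2 - 2*x + 1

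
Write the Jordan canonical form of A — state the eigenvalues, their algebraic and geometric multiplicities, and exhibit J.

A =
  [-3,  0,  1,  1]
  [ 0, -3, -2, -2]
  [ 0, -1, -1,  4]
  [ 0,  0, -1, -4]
J_2(-3) ⊕ J_1(-3) ⊕ J_1(-2)

The characteristic polynomial is
  det(x·I − A) = x^4 + 11*x^3 + 45*x^2 + 81*x + 54 = (x + 2)*(x + 3)^3

Eigenvalues and multiplicities (the geometric multiplicity of λ is n − rank(A − λI), which equals the number of Jordan blocks for λ):
  λ = -3: algebraic multiplicity = 3, geometric multiplicity = 2
  λ = -2: algebraic multiplicity = 1, geometric multiplicity = 1

Determining the block sizes for each eigenvalue:
  λ = -3: 2 blocks summing to 3 forces exactly one block of size 2 and the rest size 1 → block sizes [2, 1]
  λ = -2: one block (gm = 1), so the single block has size am = 1 → block sizes [1]

Assembling the blocks gives a Jordan form
J =
  [-3,  1,  0,  0]
  [ 0, -3,  0,  0]
  [ 0,  0, -3,  0]
  [ 0,  0,  0, -2]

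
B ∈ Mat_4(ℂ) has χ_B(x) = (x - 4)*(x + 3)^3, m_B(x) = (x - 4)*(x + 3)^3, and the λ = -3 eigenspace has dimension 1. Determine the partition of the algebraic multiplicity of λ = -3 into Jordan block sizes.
Block sizes for λ = -3: [3]

Step 1 — from the characteristic polynomial, algebraic multiplicity of λ = -3 is 3. From dim ker(B − (-3)·I) = 1, there are exactly 1 Jordan blocks for λ = -3.
Step 2 — from the minimal polynomial, the factor (x + 3)^3 tells us the largest block for λ = -3 has size 3.
Step 3 — with total size 3, 1 blocks, and largest block 3, the block sizes (in nonincreasing order) are [3].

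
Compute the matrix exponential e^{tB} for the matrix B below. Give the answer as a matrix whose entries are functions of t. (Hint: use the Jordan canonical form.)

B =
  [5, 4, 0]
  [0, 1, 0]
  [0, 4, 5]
e^{tB} =
  [exp(5*t), exp(5*t) - exp(t), 0]
  [0, exp(t), 0]
  [0, exp(5*t) - exp(t), exp(5*t)]

Strategy: write B = P · J · P⁻¹ where J is a Jordan canonical form, so e^{tB} = P · e^{tJ} · P⁻¹, and e^{tJ} can be computed block-by-block.

B has Jordan form
J =
  [1, 0, 0]
  [0, 5, 0]
  [0, 0, 5]
(up to reordering of blocks).

Per-block formulas:
  For a 1×1 block at λ = 5: exp(t · [5]) = [e^(5t)].
  For a 1×1 block at λ = 1: exp(t · [1]) = [e^(1t)].

After assembling e^{tJ} and conjugating by P, we get:

e^{tB} =
  [exp(5*t), exp(5*t) - exp(t), 0]
  [0, exp(t), 0]
  [0, exp(5*t) - exp(t), exp(5*t)]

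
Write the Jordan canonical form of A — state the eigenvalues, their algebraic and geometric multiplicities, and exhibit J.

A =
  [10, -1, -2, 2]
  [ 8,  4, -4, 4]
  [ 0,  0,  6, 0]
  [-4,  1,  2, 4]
J_2(6) ⊕ J_1(6) ⊕ J_1(6)

The characteristic polynomial is
  det(x·I − A) = x^4 - 24*x^3 + 216*x^2 - 864*x + 1296 = (x - 6)^4

Eigenvalues and multiplicities (the geometric multiplicity of λ is n − rank(A − λI), which equals the number of Jordan blocks for λ):
  λ = 6: algebraic multiplicity = 4, geometric multiplicity = 3

Determining the block sizes for each eigenvalue:
  λ = 6: 3 blocks summing to 4 forces exactly one block of size 2 and the rest size 1 → block sizes [2, 1, 1]

Assembling the blocks gives a Jordan form
J =
  [6, 1, 0, 0]
  [0, 6, 0, 0]
  [0, 0, 6, 0]
  [0, 0, 0, 6]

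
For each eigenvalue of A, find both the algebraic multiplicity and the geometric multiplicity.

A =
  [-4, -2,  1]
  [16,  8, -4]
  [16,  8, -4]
λ = 0: alg = 3, geom = 2

Step 1 — factor the characteristic polynomial to read off the algebraic multiplicities:
  χ_A(x) = x^3

Step 2 — compute geometric multiplicities via the rank-nullity identity g(λ) = n − rank(A − λI):
  rank(A − (0)·I) = 1, so dim ker(A − (0)·I) = n − 1 = 2

Summary:
  λ = 0: algebraic multiplicity = 3, geometric multiplicity = 2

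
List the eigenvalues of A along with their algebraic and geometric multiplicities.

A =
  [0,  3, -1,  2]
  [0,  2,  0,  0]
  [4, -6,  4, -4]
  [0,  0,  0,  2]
λ = 2: alg = 4, geom = 3

Step 1 — factor the characteristic polynomial to read off the algebraic multiplicities:
  χ_A(x) = (x - 2)^4

Step 2 — compute geometric multiplicities via the rank-nullity identity g(λ) = n − rank(A − λI):
  rank(A − (2)·I) = 1, so dim ker(A − (2)·I) = n − 1 = 3

Summary:
  λ = 2: algebraic multiplicity = 4, geometric multiplicity = 3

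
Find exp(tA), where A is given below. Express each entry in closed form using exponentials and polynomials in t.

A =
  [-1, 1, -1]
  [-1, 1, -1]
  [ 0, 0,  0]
e^{tA} =
  [1 - t, t, -t]
  [-t, t + 1, -t]
  [0, 0, 1]

Strategy: write A = P · J · P⁻¹ where J is a Jordan canonical form, so e^{tA} = P · e^{tJ} · P⁻¹, and e^{tJ} can be computed block-by-block.

A has Jordan form
J =
  [0, 1, 0]
  [0, 0, 0]
  [0, 0, 0]
(up to reordering of blocks).

Per-block formulas:
  For a 1×1 block at λ = 0: exp(t · [0]) = [e^(0t)].
  For a 2×2 Jordan block J_2(0): exp(t · J_2(0)) = e^(0t)·(I + t·N), where N is the 2×2 nilpotent shift.

After assembling e^{tJ} and conjugating by P, we get:

e^{tA} =
  [1 - t, t, -t]
  [-t, t + 1, -t]
  [0, 0, 1]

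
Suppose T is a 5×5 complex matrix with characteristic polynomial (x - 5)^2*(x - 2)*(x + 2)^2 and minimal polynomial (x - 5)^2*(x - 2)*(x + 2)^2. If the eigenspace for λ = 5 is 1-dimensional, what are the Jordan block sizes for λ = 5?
Block sizes for λ = 5: [2]

Step 1 — from the characteristic polynomial, algebraic multiplicity of λ = 5 is 2. From dim ker(T − (5)·I) = 1, there are exactly 1 Jordan blocks for λ = 5.
Step 2 — from the minimal polynomial, the factor (x − 5)^2 tells us the largest block for λ = 5 has size 2.
Step 3 — with total size 2, 1 blocks, and largest block 2, the block sizes (in nonincreasing order) are [2].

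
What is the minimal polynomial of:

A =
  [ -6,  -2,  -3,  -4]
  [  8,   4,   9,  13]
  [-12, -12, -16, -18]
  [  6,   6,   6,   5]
x^3 + 9*x^2 + 24*x + 16

The characteristic polynomial is χ_A(x) = (x + 1)*(x + 4)^3, so the eigenvalues are known. The minimal polynomial is
  m_A(x) = Π_λ (x − λ)^{k_λ}
where k_λ is the size of the *largest* Jordan block for λ (equivalently, the smallest k with (A − λI)^k v = 0 for every generalised eigenvector v of λ).

  λ = -4: largest Jordan block has size 2, contributing (x + 4)^2
  λ = -1: largest Jordan block has size 1, contributing (x + 1)

So m_A(x) = (x + 1)*(x + 4)^2 = x^3 + 9*x^2 + 24*x + 16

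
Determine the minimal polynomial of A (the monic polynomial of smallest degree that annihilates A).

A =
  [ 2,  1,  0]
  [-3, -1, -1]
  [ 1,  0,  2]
x^3 - 3*x^2 + 3*x - 1

The characteristic polynomial is χ_A(x) = (x - 1)^3, so the eigenvalues are known. The minimal polynomial is
  m_A(x) = Π_λ (x − λ)^{k_λ}
where k_λ is the size of the *largest* Jordan block for λ (equivalently, the smallest k with (A − λI)^k v = 0 for every generalised eigenvector v of λ).

  λ = 1: largest Jordan block has size 3, contributing (x − 1)^3

So m_A(x) = (x - 1)^3 = x^3 - 3*x^2 + 3*x - 1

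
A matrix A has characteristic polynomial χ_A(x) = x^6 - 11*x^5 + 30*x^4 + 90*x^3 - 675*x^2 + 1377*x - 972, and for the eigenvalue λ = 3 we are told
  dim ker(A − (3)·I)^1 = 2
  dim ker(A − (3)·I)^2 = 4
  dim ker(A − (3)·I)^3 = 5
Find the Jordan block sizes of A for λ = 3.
Block sizes for λ = 3: [3, 2]

From the dimensions of kernels of powers, the number of Jordan blocks of size at least j is d_j − d_{j−1} where d_j = dim ker(N^j) (with d_0 = 0). Computing the differences gives [2, 2, 1].
The number of blocks of size exactly k is (#blocks of size ≥ k) − (#blocks of size ≥ k + 1), so the partition is: 1 block(s) of size 2, 1 block(s) of size 3.
In nonincreasing order the block sizes are [3, 2].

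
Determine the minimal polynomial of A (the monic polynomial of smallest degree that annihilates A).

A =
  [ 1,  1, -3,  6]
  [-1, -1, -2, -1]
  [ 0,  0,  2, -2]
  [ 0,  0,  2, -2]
x^3

The characteristic polynomial is χ_A(x) = x^4, so the eigenvalues are known. The minimal polynomial is
  m_A(x) = Π_λ (x − λ)^{k_λ}
where k_λ is the size of the *largest* Jordan block for λ (equivalently, the smallest k with (A − λI)^k v = 0 for every generalised eigenvector v of λ).

  λ = 0: largest Jordan block has size 3, contributing (x − 0)^3

So m_A(x) = x^3 = x^3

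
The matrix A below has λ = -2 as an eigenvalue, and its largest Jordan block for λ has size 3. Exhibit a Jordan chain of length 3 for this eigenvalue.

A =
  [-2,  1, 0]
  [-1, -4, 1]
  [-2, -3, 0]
A Jordan chain for λ = -2 of length 3:
v_1 = (-1, 0, -1)ᵀ
v_2 = (0, -1, -2)ᵀ
v_3 = (1, 0, 0)ᵀ

Let N = A − (-2)·I. We want v_3 with N^3 v_3 = 0 but N^2 v_3 ≠ 0; then v_{j-1} := N · v_j for j = 3, …, 2.

Pick v_3 = (1, 0, 0)ᵀ.
Then v_2 = N · v_3 = (0, -1, -2)ᵀ.
Then v_1 = N · v_2 = (-1, 0, -1)ᵀ.

Sanity check: (A − (-2)·I) v_1 = (0, 0, 0)ᵀ = 0. ✓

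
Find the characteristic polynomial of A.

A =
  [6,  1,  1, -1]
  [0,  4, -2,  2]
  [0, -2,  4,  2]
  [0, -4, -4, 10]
x^4 - 24*x^3 + 216*x^2 - 864*x + 1296

Expanding det(x·I − A) (e.g. by cofactor expansion or by noting that A is similar to its Jordan form J, which has the same characteristic polynomial as A) gives
  χ_A(x) = x^4 - 24*x^3 + 216*x^2 - 864*x + 1296
which factors as (x - 6)^4. The eigenvalues (with algebraic multiplicities) are λ = 6 with multiplicity 4.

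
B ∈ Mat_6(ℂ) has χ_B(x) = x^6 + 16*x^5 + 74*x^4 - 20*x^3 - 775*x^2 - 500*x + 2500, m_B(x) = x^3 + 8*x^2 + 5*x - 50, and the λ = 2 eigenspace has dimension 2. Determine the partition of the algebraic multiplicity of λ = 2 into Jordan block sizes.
Block sizes for λ = 2: [1, 1]

Step 1 — from the characteristic polynomial, algebraic multiplicity of λ = 2 is 2. From dim ker(B − (2)·I) = 2, there are exactly 2 Jordan blocks for λ = 2.
Step 2 — from the minimal polynomial, the factor (x − 2) tells us the largest block for λ = 2 has size 1.
Step 3 — with total size 2, 2 blocks, and largest block 1, the block sizes (in nonincreasing order) are [1, 1].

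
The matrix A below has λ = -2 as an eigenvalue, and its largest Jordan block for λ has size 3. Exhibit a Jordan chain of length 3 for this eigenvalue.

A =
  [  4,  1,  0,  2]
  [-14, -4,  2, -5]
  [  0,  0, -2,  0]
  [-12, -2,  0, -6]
A Jordan chain for λ = -2 of length 3:
v_1 = (-2, 4, 0, 4)ᵀ
v_2 = (6, -14, 0, -12)ᵀ
v_3 = (1, 0, 0, 0)ᵀ

Let N = A − (-2)·I. We want v_3 with N^3 v_3 = 0 but N^2 v_3 ≠ 0; then v_{j-1} := N · v_j for j = 3, …, 2.

Pick v_3 = (1, 0, 0, 0)ᵀ.
Then v_2 = N · v_3 = (6, -14, 0, -12)ᵀ.
Then v_1 = N · v_2 = (-2, 4, 0, 4)ᵀ.

Sanity check: (A − (-2)·I) v_1 = (0, 0, 0, 0)ᵀ = 0. ✓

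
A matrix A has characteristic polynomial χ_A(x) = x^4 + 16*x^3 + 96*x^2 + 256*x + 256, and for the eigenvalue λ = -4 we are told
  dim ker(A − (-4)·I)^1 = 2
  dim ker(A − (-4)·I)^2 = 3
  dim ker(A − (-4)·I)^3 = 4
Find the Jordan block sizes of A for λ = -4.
Block sizes for λ = -4: [3, 1]

From the dimensions of kernels of powers, the number of Jordan blocks of size at least j is d_j − d_{j−1} where d_j = dim ker(N^j) (with d_0 = 0). Computing the differences gives [2, 1, 1].
The number of blocks of size exactly k is (#blocks of size ≥ k) − (#blocks of size ≥ k + 1), so the partition is: 1 block(s) of size 1, 1 block(s) of size 3.
In nonincreasing order the block sizes are [3, 1].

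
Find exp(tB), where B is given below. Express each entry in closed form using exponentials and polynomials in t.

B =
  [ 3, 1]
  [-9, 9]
e^{tB} =
  [-3*t*exp(6*t) + exp(6*t), t*exp(6*t)]
  [-9*t*exp(6*t), 3*t*exp(6*t) + exp(6*t)]

Strategy: write B = P · J · P⁻¹ where J is a Jordan canonical form, so e^{tB} = P · e^{tJ} · P⁻¹, and e^{tJ} can be computed block-by-block.

B has Jordan form
J =
  [6, 1]
  [0, 6]
(up to reordering of blocks).

Per-block formulas:
  For a 2×2 Jordan block J_2(6): exp(t · J_2(6)) = e^(6t)·(I + t·N), where N is the 2×2 nilpotent shift.

After assembling e^{tJ} and conjugating by P, we get:

e^{tB} =
  [-3*t*exp(6*t) + exp(6*t), t*exp(6*t)]
  [-9*t*exp(6*t), 3*t*exp(6*t) + exp(6*t)]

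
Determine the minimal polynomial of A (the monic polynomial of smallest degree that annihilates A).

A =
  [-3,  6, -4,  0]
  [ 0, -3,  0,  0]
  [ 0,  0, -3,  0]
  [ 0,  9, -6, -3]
x^2 + 6*x + 9

The characteristic polynomial is χ_A(x) = (x + 3)^4, so the eigenvalues are known. The minimal polynomial is
  m_A(x) = Π_λ (x − λ)^{k_λ}
where k_λ is the size of the *largest* Jordan block for λ (equivalently, the smallest k with (A − λI)^k v = 0 for every generalised eigenvector v of λ).

  λ = -3: largest Jordan block has size 2, contributing (x + 3)^2

So m_A(x) = (x + 3)^2 = x^2 + 6*x + 9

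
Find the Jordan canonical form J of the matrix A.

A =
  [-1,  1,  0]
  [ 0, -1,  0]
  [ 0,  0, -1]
J_2(-1) ⊕ J_1(-1)

The characteristic polynomial is
  det(x·I − A) = x^3 + 3*x^2 + 3*x + 1 = (x + 1)^3

Eigenvalues and multiplicities (the geometric multiplicity of λ is n − rank(A − λI), which equals the number of Jordan blocks for λ):
  λ = -1: algebraic multiplicity = 3, geometric multiplicity = 2

Determining the block sizes for each eigenvalue:
  λ = -1: 2 blocks summing to 3 forces exactly one block of size 2 and the rest size 1 → block sizes [2, 1]

Assembling the blocks gives a Jordan form
J =
  [-1,  1,  0]
  [ 0, -1,  0]
  [ 0,  0, -1]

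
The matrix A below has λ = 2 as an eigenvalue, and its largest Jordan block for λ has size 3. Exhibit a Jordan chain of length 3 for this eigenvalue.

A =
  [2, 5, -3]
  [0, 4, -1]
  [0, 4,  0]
A Jordan chain for λ = 2 of length 3:
v_1 = (-2, 0, 0)ᵀ
v_2 = (5, 2, 4)ᵀ
v_3 = (0, 1, 0)ᵀ

Let N = A − (2)·I. We want v_3 with N^3 v_3 = 0 but N^2 v_3 ≠ 0; then v_{j-1} := N · v_j for j = 3, …, 2.

Pick v_3 = (0, 1, 0)ᵀ.
Then v_2 = N · v_3 = (5, 2, 4)ᵀ.
Then v_1 = N · v_2 = (-2, 0, 0)ᵀ.

Sanity check: (A − (2)·I) v_1 = (0, 0, 0)ᵀ = 0. ✓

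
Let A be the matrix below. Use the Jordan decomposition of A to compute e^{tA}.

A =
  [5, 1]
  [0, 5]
e^{tA} =
  [exp(5*t), t*exp(5*t)]
  [0, exp(5*t)]

Strategy: write A = P · J · P⁻¹ where J is a Jordan canonical form, so e^{tA} = P · e^{tJ} · P⁻¹, and e^{tJ} can be computed block-by-block.

A has Jordan form
J =
  [5, 1]
  [0, 5]
(up to reordering of blocks).

Per-block formulas:
  For a 2×2 Jordan block J_2(5): exp(t · J_2(5)) = e^(5t)·(I + t·N), where N is the 2×2 nilpotent shift.

After assembling e^{tJ} and conjugating by P, we get:

e^{tA} =
  [exp(5*t), t*exp(5*t)]
  [0, exp(5*t)]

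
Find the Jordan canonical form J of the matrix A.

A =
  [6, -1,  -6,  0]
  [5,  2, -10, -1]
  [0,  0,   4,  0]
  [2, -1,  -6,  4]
J_3(4) ⊕ J_1(4)

The characteristic polynomial is
  det(x·I − A) = x^4 - 16*x^3 + 96*x^2 - 256*x + 256 = (x - 4)^4

Eigenvalues and multiplicities (the geometric multiplicity of λ is n − rank(A − λI), which equals the number of Jordan blocks for λ):
  λ = 4: algebraic multiplicity = 4, geometric multiplicity = 2

Determining the block sizes for each eigenvalue:
  λ = 4: with am = 4 and gm = 2, the partition is not yet determined (e.g. several partitions of 4 into 2 parts exist). Let N = A − (4)·I. Computing rank(N^1) = 2, rank(N^2) = 1, rank(N^3) = 0; the number of blocks of size ≥ j is rank(N^{j−1}) − rank(N^j), giving [2, 1, 1]. So we have 1 block(s) of size 3, 1 block(s) of size 1 → block sizes [3, 1]

Assembling the blocks gives a Jordan form
J =
  [4, 1, 0, 0]
  [0, 4, 1, 0]
  [0, 0, 4, 0]
  [0, 0, 0, 4]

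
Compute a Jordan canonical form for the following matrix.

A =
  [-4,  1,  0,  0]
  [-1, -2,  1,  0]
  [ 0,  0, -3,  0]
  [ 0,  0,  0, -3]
J_3(-3) ⊕ J_1(-3)

The characteristic polynomial is
  det(x·I − A) = x^4 + 12*x^3 + 54*x^2 + 108*x + 81 = (x + 3)^4

Eigenvalues and multiplicities (the geometric multiplicity of λ is n − rank(A − λI), which equals the number of Jordan blocks for λ):
  λ = -3: algebraic multiplicity = 4, geometric multiplicity = 2

Determining the block sizes for each eigenvalue:
  λ = -3: with am = 4 and gm = 2, the partition is not yet determined (e.g. several partitions of 4 into 2 parts exist). Let N = A − (-3)·I. Computing rank(N^1) = 2, rank(N^2) = 1, rank(N^3) = 0; the number of blocks of size ≥ j is rank(N^{j−1}) − rank(N^j), giving [2, 1, 1]. So we have 1 block(s) of size 3, 1 block(s) of size 1 → block sizes [3, 1]

Assembling the blocks gives a Jordan form
J =
  [-3,  1,  0,  0]
  [ 0, -3,  1,  0]
  [ 0,  0, -3,  0]
  [ 0,  0,  0, -3]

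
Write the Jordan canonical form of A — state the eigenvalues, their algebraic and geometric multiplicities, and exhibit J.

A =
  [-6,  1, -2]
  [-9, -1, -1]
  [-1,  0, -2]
J_3(-3)

The characteristic polynomial is
  det(x·I − A) = x^3 + 9*x^2 + 27*x + 27 = (x + 3)^3

Eigenvalues and multiplicities (the geometric multiplicity of λ is n − rank(A − λI), which equals the number of Jordan blocks for λ):
  λ = -3: algebraic multiplicity = 3, geometric multiplicity = 1

Determining the block sizes for each eigenvalue:
  λ = -3: one block (gm = 1), so the single block has size am = 3 → block sizes [3]

Assembling the blocks gives a Jordan form
J =
  [-3,  1,  0]
  [ 0, -3,  1]
  [ 0,  0, -3]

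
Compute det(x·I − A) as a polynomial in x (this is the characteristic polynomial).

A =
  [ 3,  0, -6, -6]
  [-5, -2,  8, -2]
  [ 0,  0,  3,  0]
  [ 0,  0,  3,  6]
x^4 - 10*x^3 + 21*x^2 + 36*x - 108

Expanding det(x·I − A) (e.g. by cofactor expansion or by noting that A is similar to its Jordan form J, which has the same characteristic polynomial as A) gives
  χ_A(x) = x^4 - 10*x^3 + 21*x^2 + 36*x - 108
which factors as (x - 6)*(x - 3)^2*(x + 2). The eigenvalues (with algebraic multiplicities) are λ = -2 with multiplicity 1, λ = 3 with multiplicity 2, λ = 6 with multiplicity 1.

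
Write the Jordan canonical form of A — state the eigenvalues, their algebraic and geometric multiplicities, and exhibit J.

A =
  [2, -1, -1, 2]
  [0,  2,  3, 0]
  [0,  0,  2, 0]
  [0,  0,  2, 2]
J_3(2) ⊕ J_1(2)

The characteristic polynomial is
  det(x·I − A) = x^4 - 8*x^3 + 24*x^2 - 32*x + 16 = (x - 2)^4

Eigenvalues and multiplicities (the geometric multiplicity of λ is n − rank(A − λI), which equals the number of Jordan blocks for λ):
  λ = 2: algebraic multiplicity = 4, geometric multiplicity = 2

Determining the block sizes for each eigenvalue:
  λ = 2: with am = 4 and gm = 2, the partition is not yet determined (e.g. several partitions of 4 into 2 parts exist). Let N = A − (2)·I. Computing rank(N^1) = 2, rank(N^2) = 1, rank(N^3) = 0; the number of blocks of size ≥ j is rank(N^{j−1}) − rank(N^j), giving [2, 1, 1]. So we have 1 block(s) of size 3, 1 block(s) of size 1 → block sizes [3, 1]

Assembling the blocks gives a Jordan form
J =
  [2, 1, 0, 0]
  [0, 2, 1, 0]
  [0, 0, 2, 0]
  [0, 0, 0, 2]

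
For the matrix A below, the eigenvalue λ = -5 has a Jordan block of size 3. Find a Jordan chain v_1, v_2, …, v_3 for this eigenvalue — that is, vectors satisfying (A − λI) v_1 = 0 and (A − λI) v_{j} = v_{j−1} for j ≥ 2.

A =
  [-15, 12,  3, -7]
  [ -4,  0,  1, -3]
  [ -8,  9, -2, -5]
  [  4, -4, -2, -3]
A Jordan chain for λ = -5 of length 3:
v_1 = (-5, -2, -4, 2)ᵀ
v_2 = (12, 5, 9, -4)ᵀ
v_3 = (0, 1, 0, 0)ᵀ

Let N = A − (-5)·I. We want v_3 with N^3 v_3 = 0 but N^2 v_3 ≠ 0; then v_{j-1} := N · v_j for j = 3, …, 2.

Pick v_3 = (0, 1, 0, 0)ᵀ.
Then v_2 = N · v_3 = (12, 5, 9, -4)ᵀ.
Then v_1 = N · v_2 = (-5, -2, -4, 2)ᵀ.

Sanity check: (A − (-5)·I) v_1 = (0, 0, 0, 0)ᵀ = 0. ✓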